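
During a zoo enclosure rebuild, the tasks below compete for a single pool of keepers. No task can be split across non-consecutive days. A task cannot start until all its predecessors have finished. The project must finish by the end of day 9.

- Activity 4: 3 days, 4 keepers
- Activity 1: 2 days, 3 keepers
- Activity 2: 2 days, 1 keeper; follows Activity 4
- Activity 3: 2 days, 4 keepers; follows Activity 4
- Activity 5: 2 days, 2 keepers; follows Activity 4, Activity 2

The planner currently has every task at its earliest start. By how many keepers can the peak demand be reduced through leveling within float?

3

Early-start peak: d1:7  d2:7  d3:4  d4:5  d5:5  d6:2  d7:2  d8:0  d9:0 ⇒ 7.
Leveled (Activity 4@1, Activity 1@4, Activity 2@4, Activity 3@6, Activity 5@8): d1:4  d2:4  d3:4  d4:4  d5:4  d6:4  d7:4  d8:2  d9:2 ⇒ 4.
Reduction 7 − 4 = 3.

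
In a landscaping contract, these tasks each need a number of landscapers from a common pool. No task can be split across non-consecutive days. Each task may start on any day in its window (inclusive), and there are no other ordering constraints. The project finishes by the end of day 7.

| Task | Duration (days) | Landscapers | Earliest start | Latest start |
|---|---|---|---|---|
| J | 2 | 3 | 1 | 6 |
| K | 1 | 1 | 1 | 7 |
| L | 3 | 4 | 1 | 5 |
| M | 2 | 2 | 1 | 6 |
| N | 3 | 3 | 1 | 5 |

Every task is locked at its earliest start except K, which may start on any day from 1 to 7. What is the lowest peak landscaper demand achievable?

K@1: d1:13  d2:12  d3:7  d4:0  d5:0  d6:0  d7:0 → peak 13
K@2: d1:12  d2:13  d3:7  d4:0  d5:0  d6:0  d7:0 → peak 13
K@3: d1:12  d2:12  d3:8  d4:0  d5:0  d6:0  d7:0 → peak 12
K@4: d1:12  d2:12  d3:7  d4:1  d5:0  d6:0  d7:0 → peak 12
K@5: d1:12  d2:12  d3:7  d4:0  d5:1  d6:0  d7:0 → peak 12
K@6: d1:12  d2:12  d3:7  d4:0  d5:0  d6:1  d7:0 → peak 12
K@7: d1:12  d2:12  d3:7  d4:0  d5:0  d6:0  d7:1 → peak 12
Best is K@3, peak 12.

12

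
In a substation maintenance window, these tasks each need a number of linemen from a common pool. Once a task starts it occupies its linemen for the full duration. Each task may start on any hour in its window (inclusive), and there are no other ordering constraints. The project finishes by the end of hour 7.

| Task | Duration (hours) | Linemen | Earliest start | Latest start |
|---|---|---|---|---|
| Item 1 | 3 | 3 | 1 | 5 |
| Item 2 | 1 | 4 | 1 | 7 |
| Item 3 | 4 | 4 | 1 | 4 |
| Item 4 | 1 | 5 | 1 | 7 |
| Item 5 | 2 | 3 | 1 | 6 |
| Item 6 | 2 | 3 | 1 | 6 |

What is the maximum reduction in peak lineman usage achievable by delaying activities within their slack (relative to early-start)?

15

Early-start peak: h1:22  h2:13  h3:7  h4:4  h5:0  h6:0  h7:0 ⇒ 22.
Leveled (Item 1@1, Item 2@6, Item 3@1, Item 4@7, Item 5@4, Item 6@5): h1:7  h2:7  h3:7  h4:7  h5:6  h6:7  h7:5 ⇒ 7.
Reduction 22 − 7 = 15.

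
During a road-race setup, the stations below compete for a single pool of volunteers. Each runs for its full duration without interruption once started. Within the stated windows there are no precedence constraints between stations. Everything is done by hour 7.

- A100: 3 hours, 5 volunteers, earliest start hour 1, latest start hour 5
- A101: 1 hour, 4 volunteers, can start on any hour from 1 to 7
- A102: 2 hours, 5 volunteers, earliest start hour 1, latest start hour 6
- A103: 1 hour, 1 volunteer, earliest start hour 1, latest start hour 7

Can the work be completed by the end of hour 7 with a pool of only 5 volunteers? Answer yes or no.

yes

Schedule A100@1, A101@4, A102@5, A103@4: h1:5  h2:5  h3:5  h4:5  h5:5  h6:5  h7:0 — peak 5 ≤ 5.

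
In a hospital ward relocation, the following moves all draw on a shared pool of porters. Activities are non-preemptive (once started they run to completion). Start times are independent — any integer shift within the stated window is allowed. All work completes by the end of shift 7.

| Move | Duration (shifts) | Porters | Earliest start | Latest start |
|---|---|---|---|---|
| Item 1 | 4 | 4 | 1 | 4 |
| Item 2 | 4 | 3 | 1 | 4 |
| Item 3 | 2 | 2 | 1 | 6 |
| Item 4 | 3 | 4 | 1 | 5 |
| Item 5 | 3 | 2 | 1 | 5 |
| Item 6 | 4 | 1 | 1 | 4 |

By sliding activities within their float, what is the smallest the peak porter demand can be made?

8

Early-start (Item 1@1, Item 2@1, Item 3@1, Item 4@1, Item 5@1, Item 6@1) gives peak 16: s1:16  s2:16  s3:14  s4:8  s5:0  s6:0  s7:0.
Shift Item 3→5, Item 4→5, Item 5→5.
Schedule Item 1@1, Item 2@1, Item 3@5, Item 4@5, Item 5@5, Item 6@1: s1:8  s2:8  s3:8  s4:8  s5:8  s6:8  s7:6 — peak 8.
Total porter-shifts = 54 over 7 shifts ⇒ peak ≥ ⌈54/7⌉ = 8, so 8 is optimal.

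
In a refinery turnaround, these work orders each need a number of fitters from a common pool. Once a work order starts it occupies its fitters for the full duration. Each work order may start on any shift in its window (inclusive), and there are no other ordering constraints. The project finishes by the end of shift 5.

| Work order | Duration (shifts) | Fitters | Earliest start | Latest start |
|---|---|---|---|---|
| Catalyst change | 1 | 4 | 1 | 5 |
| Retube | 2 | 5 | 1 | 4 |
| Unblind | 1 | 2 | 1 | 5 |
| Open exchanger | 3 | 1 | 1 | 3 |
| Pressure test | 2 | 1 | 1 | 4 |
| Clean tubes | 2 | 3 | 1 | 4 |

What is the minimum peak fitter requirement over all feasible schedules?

Early-start (Catalyst change@1, Retube@1, Unblind@1, Open exchanger@1, Pressure test@1, Clean tubes@1) gives peak 16: s1:16  s2:10  s3:1  s4:0  s5:0.
Shift Retube→2, Open exchanger→2, Pressure test→4, Clean tubes→4.
Schedule Catalyst change@1, Retube@2, Unblind@1, Open exchanger@2, Pressure test@4, Clean tubes@4: s1:6  s2:6  s3:6  s4:5  s5:4 — peak 6.
Total fitter-shifts = 27 over 5 shifts ⇒ peak ≥ ⌈27/5⌉ = 6, so 6 is optimal.

6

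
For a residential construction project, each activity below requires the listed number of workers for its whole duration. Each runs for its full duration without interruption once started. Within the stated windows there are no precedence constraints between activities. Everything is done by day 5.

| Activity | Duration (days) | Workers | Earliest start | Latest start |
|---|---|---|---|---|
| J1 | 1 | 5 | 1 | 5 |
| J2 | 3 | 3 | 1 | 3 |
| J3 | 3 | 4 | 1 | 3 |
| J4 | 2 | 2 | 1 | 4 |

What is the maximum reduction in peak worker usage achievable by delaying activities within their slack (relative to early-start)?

7

Early-start peak: d1:14  d2:9  d3:7  d4:0  d5:0 ⇒ 14.
Leveled (J1@1, J2@2, J3@3, J4@1): d1:7  d2:5  d3:7  d4:7  d5:4 ⇒ 7.
Reduction 14 − 7 = 7.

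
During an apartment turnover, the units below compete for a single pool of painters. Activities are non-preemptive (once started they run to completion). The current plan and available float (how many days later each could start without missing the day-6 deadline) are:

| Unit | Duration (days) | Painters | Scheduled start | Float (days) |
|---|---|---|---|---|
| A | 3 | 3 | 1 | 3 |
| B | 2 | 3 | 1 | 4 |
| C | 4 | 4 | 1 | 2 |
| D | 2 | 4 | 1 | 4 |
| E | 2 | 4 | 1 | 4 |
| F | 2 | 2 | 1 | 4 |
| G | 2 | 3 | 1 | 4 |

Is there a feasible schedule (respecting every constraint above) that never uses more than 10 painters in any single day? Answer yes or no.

yes

Schedule A@1, B@1, C@1, D@5, E@5, F@4, G@3: d1:10  d2:10  d3:10  d4:9  d5:10  d6:8 — peak 10 ≤ 10.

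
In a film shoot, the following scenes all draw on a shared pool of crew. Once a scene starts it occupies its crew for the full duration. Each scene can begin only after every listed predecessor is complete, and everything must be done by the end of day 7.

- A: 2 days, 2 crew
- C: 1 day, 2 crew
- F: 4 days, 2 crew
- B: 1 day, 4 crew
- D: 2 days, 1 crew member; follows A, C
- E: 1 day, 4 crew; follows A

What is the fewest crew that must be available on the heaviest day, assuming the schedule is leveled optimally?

4

Early-start (A@1, C@1, F@1, B@1, D@3, E@3) gives peak 10: d1:10  d2:4  d3:7  d4:3  d5:0  d6:0  d7:0.
Shift F→2, B→6, E→7.
Schedule A@1, C@1, F@2, B@6, D@3, E@7: d1:4  d2:4  d3:3  d4:3  d5:2  d6:4  d7:4 — peak 4.
Total crew member-days = 24 over 7 days ⇒ peak ≥ ⌈24/7⌉ = 4, so 4 is optimal.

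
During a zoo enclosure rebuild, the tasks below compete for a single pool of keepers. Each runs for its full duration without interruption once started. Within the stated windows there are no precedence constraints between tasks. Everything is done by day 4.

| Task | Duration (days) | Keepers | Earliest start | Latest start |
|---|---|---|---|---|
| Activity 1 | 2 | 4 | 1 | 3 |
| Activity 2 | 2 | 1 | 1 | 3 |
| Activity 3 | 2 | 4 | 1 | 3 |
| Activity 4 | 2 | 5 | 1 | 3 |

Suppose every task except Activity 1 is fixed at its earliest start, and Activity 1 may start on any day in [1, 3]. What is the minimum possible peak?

10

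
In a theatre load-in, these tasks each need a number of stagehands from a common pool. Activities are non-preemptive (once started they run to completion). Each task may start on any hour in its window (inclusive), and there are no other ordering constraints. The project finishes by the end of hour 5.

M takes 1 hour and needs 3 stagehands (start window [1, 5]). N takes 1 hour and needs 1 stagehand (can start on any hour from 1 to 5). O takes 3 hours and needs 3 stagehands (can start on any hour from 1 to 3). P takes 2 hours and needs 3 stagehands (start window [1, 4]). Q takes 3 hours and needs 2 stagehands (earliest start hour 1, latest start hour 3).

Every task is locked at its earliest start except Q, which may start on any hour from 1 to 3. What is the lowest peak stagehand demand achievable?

10

Q@1: h1:12  h2:8  h3:5  h4:0  h5:0 → peak 12
Q@2: h1:10  h2:8  h3:5  h4:2  h5:0 → peak 10
Q@3: h1:10  h2:6  h3:5  h4:2  h5:2 → peak 10
Best is Q@2, peak 10.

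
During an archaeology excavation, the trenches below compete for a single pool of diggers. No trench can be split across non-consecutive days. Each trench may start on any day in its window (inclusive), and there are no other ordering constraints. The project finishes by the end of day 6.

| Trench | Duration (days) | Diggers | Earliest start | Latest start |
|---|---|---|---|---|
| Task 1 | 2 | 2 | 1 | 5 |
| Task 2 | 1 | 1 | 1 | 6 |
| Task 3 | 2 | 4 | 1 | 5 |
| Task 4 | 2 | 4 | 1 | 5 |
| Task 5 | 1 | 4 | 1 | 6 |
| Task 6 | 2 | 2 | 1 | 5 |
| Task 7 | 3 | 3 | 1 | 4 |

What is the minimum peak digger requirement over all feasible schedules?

Early-start (Task 1@1, Task 2@1, Task 3@1, Task 4@1, Task 5@1, Task 6@1, Task 7@1) gives peak 20: d1:20  d2:15  d3:3  d4:0  d5:0  d6:0.
Shift Task 4→3, Task 5→6, Task 6→5, Task 7→3.
Schedule Task 1@1, Task 2@1, Task 3@1, Task 4@3, Task 5@6, Task 6@5, Task 7@3: d1:7  d2:6  d3:7  d4:7  d5:5  d6:6 — peak 7.
Total digger-days = 38 over 6 days ⇒ peak ≥ ⌈38/6⌉ = 7, so 7 is optimal.

7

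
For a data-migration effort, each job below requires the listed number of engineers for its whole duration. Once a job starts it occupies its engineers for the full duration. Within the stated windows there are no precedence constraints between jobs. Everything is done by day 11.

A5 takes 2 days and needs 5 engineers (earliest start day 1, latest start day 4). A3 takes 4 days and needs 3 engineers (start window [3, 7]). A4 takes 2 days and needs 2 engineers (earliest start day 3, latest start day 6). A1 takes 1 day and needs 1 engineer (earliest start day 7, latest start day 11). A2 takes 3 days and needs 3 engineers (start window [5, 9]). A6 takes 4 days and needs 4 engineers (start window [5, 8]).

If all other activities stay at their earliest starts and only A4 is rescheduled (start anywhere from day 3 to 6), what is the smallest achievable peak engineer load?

A4@3: d1:5  d2:5  d3:5  d4:5  d5:10  d6:10  d7:8  d8:4  d9:0  d10:0  d11:0 → peak 10
A4@4: d1:5  d2:5  d3:3  d4:5  d5:12  d6:10  d7:8  d8:4  d9:0  d10:0  d11:0 → peak 12
A4@5: d1:5  d2:5  d3:3  d4:3  d5:12  d6:12  d7:8  d8:4  d9:0  d10:0  d11:0 → peak 12
A4@6: d1:5  d2:5  d3:3  d4:3  d5:10  d6:12  d7:10  d8:4  d9:0  d10:0  d11:0 → peak 12
Best is A4@3, peak 10.

10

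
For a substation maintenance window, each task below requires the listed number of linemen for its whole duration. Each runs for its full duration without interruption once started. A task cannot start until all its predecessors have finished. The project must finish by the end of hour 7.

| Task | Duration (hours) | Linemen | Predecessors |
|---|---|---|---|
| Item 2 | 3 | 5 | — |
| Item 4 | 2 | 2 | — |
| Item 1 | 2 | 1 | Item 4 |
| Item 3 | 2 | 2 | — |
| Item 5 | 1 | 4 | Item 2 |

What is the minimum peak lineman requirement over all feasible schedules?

5

Early-start (Item 2@1, Item 4@1, Item 1@3, Item 3@1, Item 5@4) gives peak 9: h1:9  h2:9  h3:6  h4:5  h5:0  h6:0  h7:0.
Shift Item 4→4, Item 1→6, Item 3→4, Item 5→6.
Schedule Item 2@1, Item 4@4, Item 1@6, Item 3@4, Item 5@6: h1:5  h2:5  h3:5  h4:4  h5:4  h6:5  h7:1 — peak 5.
Total lineman-hours = 29 over 7 hours ⇒ peak ≥ ⌈29/7⌉ = 5, so 5 is optimal.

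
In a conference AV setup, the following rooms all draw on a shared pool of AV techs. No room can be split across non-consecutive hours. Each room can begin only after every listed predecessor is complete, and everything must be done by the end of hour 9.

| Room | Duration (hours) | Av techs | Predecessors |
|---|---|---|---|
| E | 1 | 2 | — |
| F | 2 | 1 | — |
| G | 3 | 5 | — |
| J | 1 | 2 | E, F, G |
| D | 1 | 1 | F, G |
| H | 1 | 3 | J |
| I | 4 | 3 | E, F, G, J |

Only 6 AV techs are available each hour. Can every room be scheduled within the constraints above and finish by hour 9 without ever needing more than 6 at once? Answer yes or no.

yes

Schedule E@1, F@1, G@2, J@5, D@5, H@6, I@6: h1:3  h2:6  h3:5  h4:5  h5:3  h6:6  h7:3  h8:3  h9:3 — peak 6 ≤ 6.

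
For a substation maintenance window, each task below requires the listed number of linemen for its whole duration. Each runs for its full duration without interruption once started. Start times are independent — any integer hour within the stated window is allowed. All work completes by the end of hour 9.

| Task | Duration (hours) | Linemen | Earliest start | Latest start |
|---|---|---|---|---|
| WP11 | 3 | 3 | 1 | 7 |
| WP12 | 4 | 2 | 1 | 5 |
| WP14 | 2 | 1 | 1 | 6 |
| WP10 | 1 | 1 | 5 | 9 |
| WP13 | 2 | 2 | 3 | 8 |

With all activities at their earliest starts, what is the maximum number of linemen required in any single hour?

7

Early-start schedule: WP11@1, WP12@1, WP14@1, WP10@5, WP13@3.
Load per hour: hour 1: 6, hour 2: 6, hour 3: 7, hour 4: 4, hour 5: 1, hour 6: 0, hour 7: 0, hour 8: 0, hour 9: 0.
Peak is 7.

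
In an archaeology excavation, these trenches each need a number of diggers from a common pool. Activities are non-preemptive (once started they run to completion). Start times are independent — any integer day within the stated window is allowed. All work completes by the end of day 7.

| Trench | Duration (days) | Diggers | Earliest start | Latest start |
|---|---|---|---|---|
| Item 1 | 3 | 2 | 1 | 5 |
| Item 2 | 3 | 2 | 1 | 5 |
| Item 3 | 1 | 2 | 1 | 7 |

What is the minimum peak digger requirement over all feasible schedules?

2

Early-start (Item 1@1, Item 2@1, Item 3@1) gives peak 6: d1:6  d2:4  d3:4  d4:0  d5:0  d6:0  d7:0.
Shift Item 2→4, Item 3→7.
Schedule Item 1@1, Item 2@4, Item 3@7: d1:2  d2:2  d3:2  d4:2  d5:2  d6:2  d7:2 — peak 2.
Total digger-days = 14 over 7 days ⇒ peak ≥ ⌈14/7⌉ = 2, so 2 is optimal.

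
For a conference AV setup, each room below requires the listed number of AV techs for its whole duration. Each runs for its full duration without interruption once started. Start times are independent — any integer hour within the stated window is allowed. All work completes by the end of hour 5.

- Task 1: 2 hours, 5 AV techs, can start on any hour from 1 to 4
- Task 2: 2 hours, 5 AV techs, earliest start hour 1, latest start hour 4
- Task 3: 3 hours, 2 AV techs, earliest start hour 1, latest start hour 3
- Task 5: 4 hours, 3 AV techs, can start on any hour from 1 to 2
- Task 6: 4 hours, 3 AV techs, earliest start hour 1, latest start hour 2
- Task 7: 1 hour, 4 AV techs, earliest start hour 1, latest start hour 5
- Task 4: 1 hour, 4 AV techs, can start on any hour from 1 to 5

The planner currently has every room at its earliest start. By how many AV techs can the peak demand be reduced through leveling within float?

Early-start peak: h1:26  h2:18  h3:8  h4:6  h5:0 ⇒ 26.
Leveled (Task 1@1, Task 2@3, Task 3@1, Task 5@1, Task 6@1, Task 7@5, Task 4@5): h1:13  h2:13  h3:13  h4:11  h5:8 ⇒ 13.
Reduction 26 − 13 = 13.

13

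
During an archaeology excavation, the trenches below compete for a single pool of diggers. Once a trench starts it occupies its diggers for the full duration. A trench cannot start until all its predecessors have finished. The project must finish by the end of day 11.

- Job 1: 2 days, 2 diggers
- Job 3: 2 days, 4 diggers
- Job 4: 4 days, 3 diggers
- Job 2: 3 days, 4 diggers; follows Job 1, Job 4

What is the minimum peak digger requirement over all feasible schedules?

Early-start (Job 1@1, Job 3@1, Job 4@1, Job 2@5) gives peak 9: d1:9  d2:9  d3:3  d4:3  d5:4  d6:4  d7:4  d8:0  d9:0  d10:0  d11:0.
Shift Job 3→3, Job 4→5, Job 2→9.
Schedule Job 1@1, Job 3@3, Job 4@5, Job 2@9: d1:2  d2:2  d3:4  d4:4  d5:3  d6:3  d7:3  d8:3  d9:4  d10:4  d11:4 — peak 4.
Total digger-days = 36 over 11 days ⇒ peak ≥ ⌈36/11⌉ = 4, so 4 is optimal.

4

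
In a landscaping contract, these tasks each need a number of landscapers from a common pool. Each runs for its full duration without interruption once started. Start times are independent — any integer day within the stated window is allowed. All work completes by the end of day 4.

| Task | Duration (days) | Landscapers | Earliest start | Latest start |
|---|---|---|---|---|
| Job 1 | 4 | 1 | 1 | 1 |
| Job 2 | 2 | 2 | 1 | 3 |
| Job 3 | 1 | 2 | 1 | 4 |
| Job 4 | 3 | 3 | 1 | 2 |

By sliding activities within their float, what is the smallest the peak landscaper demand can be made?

Early-start (Job 1@1, Job 2@1, Job 3@1, Job 4@1) gives peak 8: d1:8  d2:6  d3:4  d4:1.
Shift Job 4→2.
Schedule Job 1@1, Job 2@1, Job 3@1, Job 4@2: d1:5  d2:6  d3:4  d4:4 — peak 6.
No arrangement of the 24 feasible schedules does better.

6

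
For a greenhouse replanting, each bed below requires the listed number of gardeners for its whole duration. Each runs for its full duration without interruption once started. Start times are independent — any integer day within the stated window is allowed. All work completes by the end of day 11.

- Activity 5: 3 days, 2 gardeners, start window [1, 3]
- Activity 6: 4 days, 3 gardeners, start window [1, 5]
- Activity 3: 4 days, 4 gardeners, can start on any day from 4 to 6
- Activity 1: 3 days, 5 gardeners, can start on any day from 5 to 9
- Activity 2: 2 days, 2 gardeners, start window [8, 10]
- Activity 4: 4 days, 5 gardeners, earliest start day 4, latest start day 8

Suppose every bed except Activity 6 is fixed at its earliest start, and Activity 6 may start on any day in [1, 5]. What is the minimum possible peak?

Activity 6@1: d1:5  d2:5  d3:5  d4:12  d5:14  d6:14  d7:14  d8:2  d9:2  d10:0  d11:0 → peak 14
Activity 6@2: d1:2  d2:5  d3:5  d4:12  d5:17  d6:14  d7:14  d8:2  d9:2  d10:0  d11:0 → peak 17
Activity 6@3: d1:2  d2:2  d3:5  d4:12  d5:17  d6:17  d7:14  d8:2  d9:2  d10:0  d11:0 → peak 17
Activity 6@4: d1:2  d2:2  d3:2  d4:12  d5:17  d6:17  d7:17  d8:2  d9:2  d10:0  d11:0 → peak 17
Activity 6@5: d1:2  d2:2  d3:2  d4:9  d5:17  d6:17  d7:17  d8:5  d9:2  d10:0  d11:0 → peak 17
Best is Activity 6@1, peak 14.

14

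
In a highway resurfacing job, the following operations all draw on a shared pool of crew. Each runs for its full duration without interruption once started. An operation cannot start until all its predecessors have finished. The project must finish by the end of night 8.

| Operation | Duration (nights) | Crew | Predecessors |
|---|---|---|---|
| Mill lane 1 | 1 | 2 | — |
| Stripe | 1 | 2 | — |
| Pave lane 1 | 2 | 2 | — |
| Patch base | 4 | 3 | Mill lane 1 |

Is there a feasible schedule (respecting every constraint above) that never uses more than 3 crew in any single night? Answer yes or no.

yes

Schedule Mill lane 1@1, Stripe@2, Pave lane 1@3, Patch base@5: n1:2  n2:2  n3:2  n4:2  n5:3  n6:3  n7:3  n8:3 — peak 3 ≤ 3.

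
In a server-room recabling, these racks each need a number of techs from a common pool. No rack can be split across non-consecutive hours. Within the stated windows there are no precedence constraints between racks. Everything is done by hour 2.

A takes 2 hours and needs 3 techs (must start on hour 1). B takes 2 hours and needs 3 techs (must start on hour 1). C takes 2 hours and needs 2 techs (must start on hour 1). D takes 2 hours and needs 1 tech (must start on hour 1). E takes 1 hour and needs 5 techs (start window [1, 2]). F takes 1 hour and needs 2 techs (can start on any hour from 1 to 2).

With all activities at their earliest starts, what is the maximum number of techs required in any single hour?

16

Early-start schedule: A@1, B@1, C@1, D@1, E@1, F@1.
Load per hour: hour 1: 16, hour 2: 9.
Peak is 16.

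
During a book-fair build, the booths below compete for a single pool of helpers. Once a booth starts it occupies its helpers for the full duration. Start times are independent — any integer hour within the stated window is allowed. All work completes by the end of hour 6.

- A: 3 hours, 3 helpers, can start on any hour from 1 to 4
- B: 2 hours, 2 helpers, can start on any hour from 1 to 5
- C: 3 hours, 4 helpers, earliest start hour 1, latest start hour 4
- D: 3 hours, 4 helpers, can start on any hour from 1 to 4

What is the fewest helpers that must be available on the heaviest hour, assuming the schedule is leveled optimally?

Early-start (A@1, B@1, C@1, D@1) gives peak 13: h1:13  h2:13  h3:11  h4:0  h5:0  h6:0.
Shift B→4, D→4.
Schedule A@1, B@4, C@1, D@4: h1:7  h2:7  h3:7  h4:6  h5:6  h6:4 — peak 7.
Total helper-hours = 37 over 6 hours ⇒ peak ≥ ⌈37/6⌉ = 7, so 7 is optimal.

7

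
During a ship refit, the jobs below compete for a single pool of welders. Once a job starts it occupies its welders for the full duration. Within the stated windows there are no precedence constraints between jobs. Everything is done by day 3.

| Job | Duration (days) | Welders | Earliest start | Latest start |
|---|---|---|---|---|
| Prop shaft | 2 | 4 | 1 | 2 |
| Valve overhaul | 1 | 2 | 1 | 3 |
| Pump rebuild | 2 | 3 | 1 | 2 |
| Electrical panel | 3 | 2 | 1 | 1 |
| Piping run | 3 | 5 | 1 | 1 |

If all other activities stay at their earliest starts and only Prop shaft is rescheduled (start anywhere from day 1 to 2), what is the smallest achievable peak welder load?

14

Prop shaft@1: d1:16  d2:14  d3:7 → peak 16
Prop shaft@2: d1:12  d2:14  d3:11 → peak 14
Best is Prop shaft@2, peak 14.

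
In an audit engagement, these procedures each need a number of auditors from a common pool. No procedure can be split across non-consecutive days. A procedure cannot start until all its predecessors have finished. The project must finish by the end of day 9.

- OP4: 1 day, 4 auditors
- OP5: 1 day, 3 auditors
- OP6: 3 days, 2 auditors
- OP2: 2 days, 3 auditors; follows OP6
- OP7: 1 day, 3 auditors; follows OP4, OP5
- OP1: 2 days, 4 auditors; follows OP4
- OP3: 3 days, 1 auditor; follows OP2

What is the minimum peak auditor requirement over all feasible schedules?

5

Early-start (OP4@1, OP5@1, OP6@1, OP2@4, OP7@2, OP1@2, OP3@6) gives peak 9: d1:9  d2:9  d3:6  d4:3  d5:3  d6:1  d7:1  d8:1  d9:0.
Shift OP5→2, OP6→2, OP2→5, OP7→3, OP1→7, OP3→7.
Schedule OP4@1, OP5@2, OP6@2, OP2@5, OP7@3, OP1@7, OP3@7: d1:4  d2:5  d3:5  d4:2  d5:3  d6:3  d7:5  d8:5  d9:1 — peak 5.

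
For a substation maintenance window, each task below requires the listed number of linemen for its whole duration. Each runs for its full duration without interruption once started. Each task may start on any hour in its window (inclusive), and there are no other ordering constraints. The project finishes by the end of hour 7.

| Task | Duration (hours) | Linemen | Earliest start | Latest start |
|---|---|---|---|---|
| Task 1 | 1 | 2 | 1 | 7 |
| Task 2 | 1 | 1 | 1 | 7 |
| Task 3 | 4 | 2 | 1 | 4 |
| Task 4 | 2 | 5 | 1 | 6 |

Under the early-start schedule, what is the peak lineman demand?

10

Early-start schedule: Task 1@1, Task 2@1, Task 3@1, Task 4@1.
Load per hour: hour 1: 10, hour 2: 7, hour 3: 2, hour 4: 2, hour 5: 0, hour 6: 0, hour 7: 0.
Peak is 10.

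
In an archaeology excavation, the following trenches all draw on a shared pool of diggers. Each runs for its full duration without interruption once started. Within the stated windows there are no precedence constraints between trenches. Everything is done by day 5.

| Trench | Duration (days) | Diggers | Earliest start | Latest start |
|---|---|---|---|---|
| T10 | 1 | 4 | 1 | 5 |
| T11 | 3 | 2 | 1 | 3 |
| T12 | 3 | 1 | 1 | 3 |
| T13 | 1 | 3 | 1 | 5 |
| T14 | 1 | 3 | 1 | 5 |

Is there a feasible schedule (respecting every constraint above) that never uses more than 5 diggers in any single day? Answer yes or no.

Schedule T10@1, T11@2, T12@1, T13@4, T14@5: d1:5  d2:3  d3:3  d4:5  d5:3 — peak 5 ≤ 5.

yes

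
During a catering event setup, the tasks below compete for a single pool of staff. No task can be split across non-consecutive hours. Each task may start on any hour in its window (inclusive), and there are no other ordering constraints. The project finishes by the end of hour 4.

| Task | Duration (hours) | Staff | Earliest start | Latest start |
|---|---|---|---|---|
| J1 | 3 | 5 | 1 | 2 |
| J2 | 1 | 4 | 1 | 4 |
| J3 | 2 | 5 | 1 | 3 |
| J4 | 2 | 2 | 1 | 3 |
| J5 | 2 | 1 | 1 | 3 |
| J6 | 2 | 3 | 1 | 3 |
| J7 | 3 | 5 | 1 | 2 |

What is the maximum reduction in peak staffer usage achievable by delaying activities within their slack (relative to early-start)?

9

Early-start peak: h1:25  h2:21  h3:10  h4:0 ⇒ 25.
Leveled (J1@1, J2@1, J3@1, J4@3, J5@1, J6@3, J7@2): h1:15  h2:16  h3:15  h4:10 ⇒ 16.
Reduction 25 − 16 = 9.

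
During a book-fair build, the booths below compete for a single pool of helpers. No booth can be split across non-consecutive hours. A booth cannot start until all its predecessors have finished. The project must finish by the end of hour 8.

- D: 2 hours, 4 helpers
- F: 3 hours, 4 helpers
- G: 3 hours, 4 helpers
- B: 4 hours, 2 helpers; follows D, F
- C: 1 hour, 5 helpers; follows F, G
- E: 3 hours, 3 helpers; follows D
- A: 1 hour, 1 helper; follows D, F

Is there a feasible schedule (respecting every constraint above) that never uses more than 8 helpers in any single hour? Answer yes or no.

yes

Schedule D@1, F@1, G@3, B@4, C@8, E@6, A@4: h1:8  h2:8  h3:8  h4:7  h5:6  h6:5  h7:5  h8:8 — peak 8 ≤ 8.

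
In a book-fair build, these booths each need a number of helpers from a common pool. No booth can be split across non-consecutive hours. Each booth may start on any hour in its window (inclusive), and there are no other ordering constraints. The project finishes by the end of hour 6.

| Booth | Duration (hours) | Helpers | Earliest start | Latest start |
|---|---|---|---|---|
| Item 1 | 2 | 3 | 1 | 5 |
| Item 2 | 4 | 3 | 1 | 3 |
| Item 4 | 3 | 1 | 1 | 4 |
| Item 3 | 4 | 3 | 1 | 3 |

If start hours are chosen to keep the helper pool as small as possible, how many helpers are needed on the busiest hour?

Early-start (Item 1@1, Item 2@1, Item 4@1, Item 3@1) gives peak 10: h1:10  h2:10  h3:7  h4:6  h5:0  h6:0.
Shift Item 3→3.
Schedule Item 1@1, Item 2@1, Item 4@1, Item 3@3: h1:7  h2:7  h3:7  h4:6  h5:3  h6:3 — peak 7.

7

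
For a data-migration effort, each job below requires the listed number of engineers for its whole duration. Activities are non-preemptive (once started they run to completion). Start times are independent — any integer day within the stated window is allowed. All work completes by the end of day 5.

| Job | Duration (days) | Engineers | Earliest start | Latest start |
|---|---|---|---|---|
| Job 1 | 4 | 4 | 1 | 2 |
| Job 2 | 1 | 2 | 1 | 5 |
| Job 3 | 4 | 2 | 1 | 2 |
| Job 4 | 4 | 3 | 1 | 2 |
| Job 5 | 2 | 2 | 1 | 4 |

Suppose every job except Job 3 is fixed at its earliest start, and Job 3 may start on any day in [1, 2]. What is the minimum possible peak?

Job 3@1: d1:13  d2:11  d3:9  d4:9  d5:0 → peak 13
Job 3@2: d1:11  d2:11  d3:9  d4:9  d5:2 → peak 11
Best is Job 3@2, peak 11.

11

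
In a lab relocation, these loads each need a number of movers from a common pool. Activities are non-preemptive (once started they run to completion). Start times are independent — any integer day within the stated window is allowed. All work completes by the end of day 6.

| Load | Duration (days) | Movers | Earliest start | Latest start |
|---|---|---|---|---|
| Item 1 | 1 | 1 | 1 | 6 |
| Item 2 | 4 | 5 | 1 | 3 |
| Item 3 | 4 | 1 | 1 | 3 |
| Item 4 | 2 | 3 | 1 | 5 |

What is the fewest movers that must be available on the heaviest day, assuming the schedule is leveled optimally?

6

Early-start (Item 1@1, Item 2@1, Item 3@1, Item 4@1) gives peak 10: d1:10  d2:9  d3:6  d4:6  d5:0  d6:0.
Shift Item 3→2, Item 4→5.
Schedule Item 1@1, Item 2@1, Item 3@2, Item 4@5: d1:6  d2:6  d3:6  d4:6  d5:4  d6:3 — peak 6.
Total mover-days = 31 over 6 days ⇒ peak ≥ ⌈31/6⌉ = 6, so 6 is optimal.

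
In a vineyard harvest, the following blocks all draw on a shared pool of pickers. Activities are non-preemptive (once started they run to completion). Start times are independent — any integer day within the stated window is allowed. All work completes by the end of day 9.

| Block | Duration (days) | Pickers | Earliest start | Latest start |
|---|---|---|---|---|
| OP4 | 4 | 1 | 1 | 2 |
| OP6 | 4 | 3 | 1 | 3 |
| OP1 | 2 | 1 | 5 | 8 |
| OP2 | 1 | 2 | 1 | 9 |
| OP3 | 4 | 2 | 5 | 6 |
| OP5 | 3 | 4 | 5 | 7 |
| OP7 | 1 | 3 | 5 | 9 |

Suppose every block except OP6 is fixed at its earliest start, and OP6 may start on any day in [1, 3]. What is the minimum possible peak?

10

OP6@1: d1:6  d2:4  d3:4  d4:4  d5:10  d6:7  d7:6  d8:2  d9:0 → peak 10
OP6@2: d1:3  d2:4  d3:4  d4:4  d5:13  d6:7  d7:6  d8:2  d9:0 → peak 13
OP6@3: d1:3  d2:1  d3:4  d4:4  d5:13  d6:10  d7:6  d8:2  d9:0 → peak 13
Best is OP6@1, peak 10.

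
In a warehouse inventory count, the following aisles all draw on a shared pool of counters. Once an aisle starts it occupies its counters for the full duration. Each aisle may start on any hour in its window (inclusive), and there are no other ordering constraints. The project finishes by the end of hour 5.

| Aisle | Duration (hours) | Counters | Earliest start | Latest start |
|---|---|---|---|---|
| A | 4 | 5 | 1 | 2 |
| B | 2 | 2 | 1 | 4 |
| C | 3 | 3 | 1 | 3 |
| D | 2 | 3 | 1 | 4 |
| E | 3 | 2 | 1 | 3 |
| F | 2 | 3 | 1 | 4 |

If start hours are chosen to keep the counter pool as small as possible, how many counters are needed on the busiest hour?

12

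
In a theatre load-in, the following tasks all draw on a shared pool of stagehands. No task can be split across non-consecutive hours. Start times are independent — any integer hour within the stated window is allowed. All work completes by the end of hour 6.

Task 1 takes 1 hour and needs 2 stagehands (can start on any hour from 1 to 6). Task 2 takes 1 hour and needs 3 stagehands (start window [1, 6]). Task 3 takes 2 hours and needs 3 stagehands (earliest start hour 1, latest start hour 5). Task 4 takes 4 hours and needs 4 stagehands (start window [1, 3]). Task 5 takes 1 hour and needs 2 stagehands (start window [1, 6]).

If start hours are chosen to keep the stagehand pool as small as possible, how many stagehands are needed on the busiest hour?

Early-start (Task 1@1, Task 2@1, Task 3@1, Task 4@1, Task 5@1) gives peak 14: h1:14  h2:7  h3:4  h4:4  h5:0  h6:0.
Shift Task 2→2, Task 4→3, Task 5→3.
Schedule Task 1@1, Task 2@2, Task 3@1, Task 4@3, Task 5@3: h1:5  h2:6  h3:6  h4:4  h5:4  h6:4 — peak 6.

6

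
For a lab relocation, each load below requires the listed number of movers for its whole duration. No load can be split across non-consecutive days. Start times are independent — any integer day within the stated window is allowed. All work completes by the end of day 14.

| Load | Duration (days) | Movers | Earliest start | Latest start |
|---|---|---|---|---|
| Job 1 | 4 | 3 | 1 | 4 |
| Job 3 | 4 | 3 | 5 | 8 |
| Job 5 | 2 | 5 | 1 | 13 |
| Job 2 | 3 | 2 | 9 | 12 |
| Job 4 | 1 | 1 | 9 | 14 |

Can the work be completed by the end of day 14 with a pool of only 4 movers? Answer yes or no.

no

The minimum achievable peak is 5; 4 < 5, so no feasible schedule stays within the cap.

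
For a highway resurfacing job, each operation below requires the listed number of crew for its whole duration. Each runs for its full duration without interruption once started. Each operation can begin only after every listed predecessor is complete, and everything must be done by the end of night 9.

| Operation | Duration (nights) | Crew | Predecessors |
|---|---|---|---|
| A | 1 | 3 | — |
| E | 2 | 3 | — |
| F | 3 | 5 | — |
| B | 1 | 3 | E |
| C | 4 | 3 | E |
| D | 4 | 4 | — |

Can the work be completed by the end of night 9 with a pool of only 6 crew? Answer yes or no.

Total crew member-nights = 55; over 9 nights the average is 55/9 > 6, so some night must exceed 6.

no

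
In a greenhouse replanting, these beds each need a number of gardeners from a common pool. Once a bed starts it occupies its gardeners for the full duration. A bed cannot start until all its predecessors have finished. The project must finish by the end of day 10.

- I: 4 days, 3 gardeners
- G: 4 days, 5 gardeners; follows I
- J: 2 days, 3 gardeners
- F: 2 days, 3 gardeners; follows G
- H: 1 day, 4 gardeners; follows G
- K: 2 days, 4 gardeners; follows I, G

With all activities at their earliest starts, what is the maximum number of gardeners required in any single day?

Early-start schedule: I@1, G@5, J@1, F@9, H@9, K@9.
Load per day: day 1: 6, day 2: 6, day 3: 3, day 4: 3, day 5: 5, day 6: 5, day 7: 5, day 8: 5, day 9: 11, day 10: 7.
Peak is 11.

11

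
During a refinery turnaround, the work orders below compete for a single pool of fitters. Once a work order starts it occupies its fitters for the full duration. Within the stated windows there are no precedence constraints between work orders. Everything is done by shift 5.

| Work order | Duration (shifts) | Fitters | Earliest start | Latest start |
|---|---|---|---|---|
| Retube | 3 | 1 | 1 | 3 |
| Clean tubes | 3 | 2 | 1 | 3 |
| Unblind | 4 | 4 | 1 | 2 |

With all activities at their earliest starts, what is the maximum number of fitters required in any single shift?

Early-start schedule: Retube@1, Clean tubes@1, Unblind@1.
Load per shift: shift 1: 7, shift 2: 7, shift 3: 7, shift 4: 4, shift 5: 0.
Peak is 7.

7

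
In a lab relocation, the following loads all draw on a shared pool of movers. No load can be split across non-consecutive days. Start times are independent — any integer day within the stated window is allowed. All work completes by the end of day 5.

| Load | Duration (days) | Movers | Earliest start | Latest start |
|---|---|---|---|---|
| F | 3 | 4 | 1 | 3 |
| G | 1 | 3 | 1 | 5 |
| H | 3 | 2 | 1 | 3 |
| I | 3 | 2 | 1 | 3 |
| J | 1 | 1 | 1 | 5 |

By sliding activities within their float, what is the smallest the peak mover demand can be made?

8

Early-start (F@1, G@1, H@1, I@1, J@1) gives peak 12: d1:12  d2:8  d3:8  d4:0  d5:0.
Shift H→2, I→2.
Schedule F@1, G@1, H@2, I@2, J@1: d1:8  d2:8  d3:8  d4:4  d5:0 — peak 8.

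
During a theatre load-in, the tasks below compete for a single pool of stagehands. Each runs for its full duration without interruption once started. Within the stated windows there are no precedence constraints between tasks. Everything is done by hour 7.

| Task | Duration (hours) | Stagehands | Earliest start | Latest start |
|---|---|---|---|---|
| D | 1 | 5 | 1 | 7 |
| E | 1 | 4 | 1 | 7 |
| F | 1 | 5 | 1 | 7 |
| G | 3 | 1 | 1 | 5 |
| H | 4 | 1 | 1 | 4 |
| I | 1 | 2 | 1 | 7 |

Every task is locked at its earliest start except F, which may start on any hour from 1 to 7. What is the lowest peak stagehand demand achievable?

13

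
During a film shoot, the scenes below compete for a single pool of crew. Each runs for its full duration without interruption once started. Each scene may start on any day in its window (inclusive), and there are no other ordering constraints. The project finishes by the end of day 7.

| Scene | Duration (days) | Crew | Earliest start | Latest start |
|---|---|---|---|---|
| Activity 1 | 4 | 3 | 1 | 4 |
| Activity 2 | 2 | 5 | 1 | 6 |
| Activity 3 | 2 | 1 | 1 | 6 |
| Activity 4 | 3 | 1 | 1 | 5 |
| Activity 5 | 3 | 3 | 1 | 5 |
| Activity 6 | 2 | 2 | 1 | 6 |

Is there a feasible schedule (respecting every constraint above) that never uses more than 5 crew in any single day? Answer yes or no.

Total crew member-days = 40; over 7 days the average is 40/7 > 5, so some day must exceed 5.

no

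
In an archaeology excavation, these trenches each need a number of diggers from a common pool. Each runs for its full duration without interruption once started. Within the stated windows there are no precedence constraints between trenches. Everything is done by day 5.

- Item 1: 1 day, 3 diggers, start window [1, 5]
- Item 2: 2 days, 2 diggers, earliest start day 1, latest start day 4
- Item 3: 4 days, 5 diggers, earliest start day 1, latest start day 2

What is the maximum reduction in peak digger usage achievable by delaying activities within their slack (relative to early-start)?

Early-start peak: d1:10  d2:7  d3:5  d4:5  d5:0 ⇒ 10.
Leveled (Item 1@1, Item 2@1, Item 3@2): d1:5  d2:7  d3:5  d4:5  d5:5 ⇒ 7.
Reduction 10 − 7 = 3.

3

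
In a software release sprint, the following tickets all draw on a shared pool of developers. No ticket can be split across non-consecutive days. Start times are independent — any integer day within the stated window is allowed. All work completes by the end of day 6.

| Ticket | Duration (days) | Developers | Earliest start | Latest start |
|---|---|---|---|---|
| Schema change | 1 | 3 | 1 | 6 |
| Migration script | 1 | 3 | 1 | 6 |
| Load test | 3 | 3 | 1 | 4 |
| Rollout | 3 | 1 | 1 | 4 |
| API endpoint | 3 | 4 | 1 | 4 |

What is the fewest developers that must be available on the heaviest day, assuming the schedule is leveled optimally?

Early-start (Schema change@1, Migration script@1, Load test@1, Rollout@1, API endpoint@1) gives peak 14: d1:14  d2:8  d3:8  d4:0  d5:0  d6:0.
Shift Migration script→2, Rollout→3, API endpoint→4.
Schedule Schema change@1, Migration script@2, Load test@1, Rollout@3, API endpoint@4: d1:6  d2:6  d3:4  d4:5  d5:5  d6:4 — peak 6.

6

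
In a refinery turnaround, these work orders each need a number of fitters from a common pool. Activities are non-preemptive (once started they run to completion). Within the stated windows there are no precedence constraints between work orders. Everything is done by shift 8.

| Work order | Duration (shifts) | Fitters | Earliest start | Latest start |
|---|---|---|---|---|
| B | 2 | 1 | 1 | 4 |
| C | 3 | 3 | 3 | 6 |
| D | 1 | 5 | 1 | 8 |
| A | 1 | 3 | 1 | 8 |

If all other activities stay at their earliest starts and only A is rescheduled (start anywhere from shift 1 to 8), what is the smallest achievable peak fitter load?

A@1: s1:9  s2:1  s3:3  s4:3  s5:3  s6:0  s7:0  s8:0 → peak 9
A@2: s1:6  s2:4  s3:3  s4:3  s5:3  s6:0  s7:0  s8:0 → peak 6
A@3: s1:6  s2:1  s3:6  s4:3  s5:3  s6:0  s7:0  s8:0 → peak 6
A@4: s1:6  s2:1  s3:3  s4:6  s5:3  s6:0  s7:0  s8:0 → peak 6
A@5: s1:6  s2:1  s3:3  s4:3  s5:6  s6:0  s7:0  s8:0 → peak 6
A@6: s1:6  s2:1  s3:3  s4:3  s5:3  s6:3  s7:0  s8:0 → peak 6
A@7: s1:6  s2:1  s3:3  s4:3  s5:3  s6:0  s7:3  s8:0 → peak 6
A@8: s1:6  s2:1  s3:3  s4:3  s5:3  s6:0  s7:0  s8:3 → peak 6
Best is A@2, peak 6.

6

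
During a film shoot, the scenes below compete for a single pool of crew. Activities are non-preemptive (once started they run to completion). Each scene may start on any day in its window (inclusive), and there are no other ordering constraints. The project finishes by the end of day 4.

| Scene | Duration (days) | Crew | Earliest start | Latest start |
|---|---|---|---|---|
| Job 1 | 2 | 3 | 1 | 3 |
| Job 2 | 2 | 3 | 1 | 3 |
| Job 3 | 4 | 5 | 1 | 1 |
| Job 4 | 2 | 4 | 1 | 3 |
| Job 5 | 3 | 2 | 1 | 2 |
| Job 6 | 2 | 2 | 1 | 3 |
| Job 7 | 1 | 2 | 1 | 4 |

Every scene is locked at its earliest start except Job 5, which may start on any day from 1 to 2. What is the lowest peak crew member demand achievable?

19

Job 5@1: d1:21  d2:19  d3:7  d4:5 → peak 21
Job 5@2: d1:19  d2:19  d3:7  d4:7 → peak 19
Best is Job 5@2, peak 19.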